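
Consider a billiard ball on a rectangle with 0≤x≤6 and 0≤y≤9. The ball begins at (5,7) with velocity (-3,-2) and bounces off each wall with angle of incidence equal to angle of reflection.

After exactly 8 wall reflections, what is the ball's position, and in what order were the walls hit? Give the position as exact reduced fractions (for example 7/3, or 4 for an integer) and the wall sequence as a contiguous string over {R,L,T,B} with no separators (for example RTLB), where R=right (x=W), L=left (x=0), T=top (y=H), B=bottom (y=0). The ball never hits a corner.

Final position: (6,5/3)
Wall sequence: LBRLRTLR

1. t=5/3 → L at (0,11/3); v=(3,-2)
2. t=11/6 → B at (11/2,0); v=(3,2)
3. t=1/6 → R at (6,1/3); v=(-3,2)
4. t=2 → L at (0,13/3); v=(3,2)
5. t=2 → R at (6,25/3); v=(-3,2)
6. t=1/3 → T at (5,9); v=(-3,-2)
7. t=5/3 → L at (0,17/3); v=(3,-2)
8. t=2 → R at (6,5/3); v=(-3,-2)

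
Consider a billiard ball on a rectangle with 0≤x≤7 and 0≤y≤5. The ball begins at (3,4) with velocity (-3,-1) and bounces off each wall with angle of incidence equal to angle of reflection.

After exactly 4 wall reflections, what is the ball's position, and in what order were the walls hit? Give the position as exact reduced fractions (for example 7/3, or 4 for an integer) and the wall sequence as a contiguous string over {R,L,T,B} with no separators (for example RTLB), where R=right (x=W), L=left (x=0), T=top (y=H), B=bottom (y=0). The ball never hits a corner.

1. t=1 → L at (0,3); v=(3,-1)
2. t=7/3 → R at (7,2/3); v=(-3,-1)
3. t=2/3 → B at (5,0); v=(-3,1)
4. t=5/3 → L at (0,5/3); v=(3,1)

Final position: (0,5/3)
Wall sequence: LRBL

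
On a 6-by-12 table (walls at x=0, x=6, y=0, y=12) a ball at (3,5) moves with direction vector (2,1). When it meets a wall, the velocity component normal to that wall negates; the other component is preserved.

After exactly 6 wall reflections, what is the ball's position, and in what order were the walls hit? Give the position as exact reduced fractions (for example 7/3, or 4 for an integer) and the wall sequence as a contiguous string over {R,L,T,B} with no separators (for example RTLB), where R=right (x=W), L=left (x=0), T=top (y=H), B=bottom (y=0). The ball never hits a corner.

Final position: (6,11/2)
Wall sequence: RLTRLR

1. t=3/2 → R at (6,13/2); v=(-2,1)
2. t=3 → L at (0,19/2); v=(2,1)
3. t=5/2 → T at (5,12); v=(2,-1)
4. t=1/2 → R at (6,23/2); v=(-2,-1)
5. t=3 → L at (0,17/2); v=(2,-1)
6. t=3 → R at (6,11/2); v=(-2,-1)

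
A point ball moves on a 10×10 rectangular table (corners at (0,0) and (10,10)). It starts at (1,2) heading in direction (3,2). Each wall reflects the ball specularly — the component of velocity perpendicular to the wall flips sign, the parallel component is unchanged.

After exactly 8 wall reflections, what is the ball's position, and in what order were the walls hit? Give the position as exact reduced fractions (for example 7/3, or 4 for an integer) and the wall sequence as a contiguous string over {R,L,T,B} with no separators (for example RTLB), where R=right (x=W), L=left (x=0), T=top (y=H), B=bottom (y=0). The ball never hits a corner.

1. t=3 → R at (10,8); v=(-3,2)
2. t=1 → T at (7,10); v=(-3,-2)
3. t=7/3 → L at (0,16/3); v=(3,-2)
4. t=8/3 → B at (8,0); v=(3,2)
5. t=2/3 → R at (10,4/3); v=(-3,2)
6. t=10/3 → L at (0,8); v=(3,2)
7. t=1 → T at (3,10); v=(3,-2)
8. t=7/3 → R at (10,16/3); v=(-3,-2)

Final position: (10,16/3)
Wall sequence: RTLBRLTR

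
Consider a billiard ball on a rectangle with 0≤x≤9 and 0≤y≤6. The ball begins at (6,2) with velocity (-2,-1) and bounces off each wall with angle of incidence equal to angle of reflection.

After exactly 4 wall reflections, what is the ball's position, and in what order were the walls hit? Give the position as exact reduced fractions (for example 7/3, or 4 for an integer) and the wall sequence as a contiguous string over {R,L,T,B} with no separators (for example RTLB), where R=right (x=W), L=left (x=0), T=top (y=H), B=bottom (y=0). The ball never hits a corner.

Final position: (8,6)
Wall sequence: BLRT

1. t=2 → B at (2,0); v=(-2,1)
2. t=1 → L at (0,1); v=(2,1)
3. t=9/2 → R at (9,11/2); v=(-2,1)
4. t=1/2 → T at (8,6); v=(-2,-1)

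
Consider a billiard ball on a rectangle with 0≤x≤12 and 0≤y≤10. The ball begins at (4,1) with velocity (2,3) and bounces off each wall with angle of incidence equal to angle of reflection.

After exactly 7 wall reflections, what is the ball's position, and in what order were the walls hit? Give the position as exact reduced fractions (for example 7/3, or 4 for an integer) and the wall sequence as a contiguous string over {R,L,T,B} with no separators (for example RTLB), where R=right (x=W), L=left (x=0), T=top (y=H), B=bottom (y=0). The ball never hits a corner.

Final position: (12,9)
Wall sequence: TRBTLBR

1. t=3 → T at (10,10); v=(2,-3)
2. t=1 → R at (12,7); v=(-2,-3)
3. t=7/3 → B at (22/3,0); v=(-2,3)
4. t=10/3 → T at (2/3,10); v=(-2,-3)
5. t=1/3 → L at (0,9); v=(2,-3)
6. t=3 → B at (6,0); v=(2,3)
7. t=3 → R at (12,9); v=(-2,3)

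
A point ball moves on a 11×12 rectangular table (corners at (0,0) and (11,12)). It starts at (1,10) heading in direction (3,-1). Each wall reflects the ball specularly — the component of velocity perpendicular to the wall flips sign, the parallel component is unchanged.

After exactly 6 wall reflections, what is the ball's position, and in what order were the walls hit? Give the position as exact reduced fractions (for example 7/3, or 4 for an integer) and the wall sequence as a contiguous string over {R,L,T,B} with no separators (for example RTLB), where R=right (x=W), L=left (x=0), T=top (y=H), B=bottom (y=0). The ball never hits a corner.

1. t=10/3 → R at (11,20/3); v=(-3,-1)
2. t=11/3 → L at (0,3); v=(3,-1)
3. t=3 → B at (9,0); v=(3,1)
4. t=2/3 → R at (11,2/3); v=(-3,1)
5. t=11/3 → L at (0,13/3); v=(3,1)
6. t=11/3 → R at (11,8); v=(-3,1)

Final position: (11,8)
Wall sequence: RLBRLR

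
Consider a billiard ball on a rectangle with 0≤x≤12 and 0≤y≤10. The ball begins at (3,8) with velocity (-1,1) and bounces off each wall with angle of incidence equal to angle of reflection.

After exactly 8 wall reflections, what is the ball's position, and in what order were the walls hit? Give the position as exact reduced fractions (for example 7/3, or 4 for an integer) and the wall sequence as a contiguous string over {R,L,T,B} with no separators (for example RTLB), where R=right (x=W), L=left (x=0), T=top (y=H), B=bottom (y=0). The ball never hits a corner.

Final position: (12,7)
Wall sequence: TLBRTLBR

1. t=2 → T at (1,10); v=(-1,-1)
2. t=1 → L at (0,9); v=(1,-1)
3. t=9 → B at (9,0); v=(1,1)
4. t=3 → R at (12,3); v=(-1,1)
5. t=7 → T at (5,10); v=(-1,-1)
6. t=5 → L at (0,5); v=(1,-1)
7. t=5 → B at (5,0); v=(1,1)
8. t=7 → R at (12,7); v=(-1,1)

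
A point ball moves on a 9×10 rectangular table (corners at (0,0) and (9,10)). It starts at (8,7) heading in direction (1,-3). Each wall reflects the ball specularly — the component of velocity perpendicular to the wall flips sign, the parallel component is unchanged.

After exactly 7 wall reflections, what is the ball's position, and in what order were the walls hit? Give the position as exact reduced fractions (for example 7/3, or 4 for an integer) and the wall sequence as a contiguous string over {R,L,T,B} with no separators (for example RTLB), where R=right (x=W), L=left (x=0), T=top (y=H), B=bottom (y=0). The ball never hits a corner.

Final position: (17/3,0)
Wall sequence: RBTBLTB

1. t=1 → R at (9,4); v=(-1,-3)
2. t=4/3 → B at (23/3,0); v=(-1,3)
3. t=10/3 → T at (13/3,10); v=(-1,-3)
4. t=10/3 → B at (1,0); v=(-1,3)
5. t=1 → L at (0,3); v=(1,3)
6. t=7/3 → T at (7/3,10); v=(1,-3)
7. t=10/3 → B at (17/3,0); v=(1,3)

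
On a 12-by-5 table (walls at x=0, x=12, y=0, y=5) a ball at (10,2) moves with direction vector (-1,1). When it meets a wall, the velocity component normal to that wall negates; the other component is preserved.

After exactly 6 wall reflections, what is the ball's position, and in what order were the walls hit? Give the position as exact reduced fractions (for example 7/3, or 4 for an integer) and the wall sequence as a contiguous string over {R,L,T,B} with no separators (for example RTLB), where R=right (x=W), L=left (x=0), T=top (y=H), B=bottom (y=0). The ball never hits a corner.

1. t=3 → T at (7,5); v=(-1,-1)
2. t=5 → B at (2,0); v=(-1,1)
3. t=2 → L at (0,2); v=(1,1)
4. t=3 → T at (3,5); v=(1,-1)
5. t=5 → B at (8,0); v=(1,1)
6. t=4 → R at (12,4); v=(-1,1)

Final position: (12,4)
Wall sequence: TBLTBR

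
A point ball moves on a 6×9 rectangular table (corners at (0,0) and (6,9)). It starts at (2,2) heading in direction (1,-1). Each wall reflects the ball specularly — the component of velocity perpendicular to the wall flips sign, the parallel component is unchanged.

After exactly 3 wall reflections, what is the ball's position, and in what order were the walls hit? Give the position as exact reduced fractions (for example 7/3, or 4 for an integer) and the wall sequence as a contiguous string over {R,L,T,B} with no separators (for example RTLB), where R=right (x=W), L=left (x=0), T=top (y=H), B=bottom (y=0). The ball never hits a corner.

Final position: (0,8)
Wall sequence: BRL

1. t=2 → B at (4,0); v=(1,1)
2. t=2 → R at (6,2); v=(-1,1)
3. t=6 → L at (0,8); v=(1,1)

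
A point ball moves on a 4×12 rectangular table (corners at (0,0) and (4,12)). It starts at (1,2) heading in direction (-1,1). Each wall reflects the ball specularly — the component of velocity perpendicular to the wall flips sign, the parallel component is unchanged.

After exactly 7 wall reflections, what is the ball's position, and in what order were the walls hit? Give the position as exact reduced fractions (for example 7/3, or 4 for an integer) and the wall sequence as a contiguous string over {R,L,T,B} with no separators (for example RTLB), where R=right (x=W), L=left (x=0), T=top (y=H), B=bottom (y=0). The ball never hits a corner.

Final position: (4,1)
Wall sequence: LRLTRLR

1. t=1 → L at (0,3); v=(1,1)
2. t=4 → R at (4,7); v=(-1,1)
3. t=4 → L at (0,11); v=(1,1)
4. t=1 → T at (1,12); v=(1,-1)
5. t=3 → R at (4,9); v=(-1,-1)
6. t=4 → L at (0,5); v=(1,-1)
7. t=4 → R at (4,1); v=(-1,-1)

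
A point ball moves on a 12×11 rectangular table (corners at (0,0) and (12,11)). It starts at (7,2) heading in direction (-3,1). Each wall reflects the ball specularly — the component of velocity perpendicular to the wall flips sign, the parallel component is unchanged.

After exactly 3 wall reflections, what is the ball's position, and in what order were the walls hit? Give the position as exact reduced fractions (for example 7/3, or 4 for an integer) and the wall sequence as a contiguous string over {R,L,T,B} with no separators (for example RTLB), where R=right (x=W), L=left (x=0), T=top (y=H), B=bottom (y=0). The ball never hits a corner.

Final position: (4,11)
Wall sequence: LRT

1. t=7/3 → L at (0,13/3); v=(3,1)
2. t=4 → R at (12,25/3); v=(-3,1)
3. t=8/3 → T at (4,11); v=(-3,-1)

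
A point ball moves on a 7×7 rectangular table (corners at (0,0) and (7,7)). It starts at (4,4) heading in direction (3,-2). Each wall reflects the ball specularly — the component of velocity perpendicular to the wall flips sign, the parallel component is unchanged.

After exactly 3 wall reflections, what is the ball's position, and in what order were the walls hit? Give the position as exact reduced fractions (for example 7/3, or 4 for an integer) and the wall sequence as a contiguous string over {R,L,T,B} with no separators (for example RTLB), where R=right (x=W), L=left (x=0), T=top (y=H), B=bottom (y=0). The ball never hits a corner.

Final position: (0,8/3)
Wall sequence: RBL

1. t=1 → R at (7,2); v=(-3,-2)
2. t=1 → B at (4,0); v=(-3,2)
3. t=4/3 → L at (0,8/3); v=(3,2)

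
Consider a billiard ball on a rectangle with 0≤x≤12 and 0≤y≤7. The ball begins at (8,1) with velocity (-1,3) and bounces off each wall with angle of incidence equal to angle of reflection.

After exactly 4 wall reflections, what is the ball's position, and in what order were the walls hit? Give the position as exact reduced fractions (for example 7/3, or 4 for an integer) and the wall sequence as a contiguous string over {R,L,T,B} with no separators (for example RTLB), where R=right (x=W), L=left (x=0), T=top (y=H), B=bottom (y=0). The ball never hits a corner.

1. t=2 → T at (6,7); v=(-1,-3)
2. t=7/3 → B at (11/3,0); v=(-1,3)
3. t=7/3 → T at (4/3,7); v=(-1,-3)
4. t=4/3 → L at (0,3); v=(1,-3)

Final position: (0,3)
Wall sequence: TBTL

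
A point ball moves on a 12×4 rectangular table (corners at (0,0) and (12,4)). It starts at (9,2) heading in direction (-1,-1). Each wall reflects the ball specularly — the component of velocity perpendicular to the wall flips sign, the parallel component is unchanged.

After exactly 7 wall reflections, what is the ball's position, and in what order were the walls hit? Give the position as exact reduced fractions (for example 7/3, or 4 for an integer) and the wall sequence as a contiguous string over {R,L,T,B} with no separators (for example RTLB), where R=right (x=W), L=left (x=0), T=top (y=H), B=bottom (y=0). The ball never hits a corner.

Final position: (12,3)
Wall sequence: BTLBTBR

1. t=2 → B at (7,0); v=(-1,1)
2. t=4 → T at (3,4); v=(-1,-1)
3. t=3 → L at (0,1); v=(1,-1)
4. t=1 → B at (1,0); v=(1,1)
5. t=4 → T at (5,4); v=(1,-1)
6. t=4 → B at (9,0); v=(1,1)
7. t=3 → R at (12,3); v=(-1,1)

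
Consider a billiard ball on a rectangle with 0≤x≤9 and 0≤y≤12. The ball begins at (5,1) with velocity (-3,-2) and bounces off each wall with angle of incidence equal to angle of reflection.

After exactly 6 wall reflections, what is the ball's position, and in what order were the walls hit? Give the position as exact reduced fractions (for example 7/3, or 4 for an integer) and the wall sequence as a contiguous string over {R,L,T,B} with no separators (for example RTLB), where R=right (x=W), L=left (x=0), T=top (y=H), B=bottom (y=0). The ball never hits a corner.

1. t=1/2 → B at (7/2,0); v=(-3,2)
2. t=7/6 → L at (0,7/3); v=(3,2)
3. t=3 → R at (9,25/3); v=(-3,2)
4. t=11/6 → T at (7/2,12); v=(-3,-2)
5. t=7/6 → L at (0,29/3); v=(3,-2)
6. t=3 → R at (9,11/3); v=(-3,-2)

Final position: (9,11/3)
Wall sequence: BLRTLR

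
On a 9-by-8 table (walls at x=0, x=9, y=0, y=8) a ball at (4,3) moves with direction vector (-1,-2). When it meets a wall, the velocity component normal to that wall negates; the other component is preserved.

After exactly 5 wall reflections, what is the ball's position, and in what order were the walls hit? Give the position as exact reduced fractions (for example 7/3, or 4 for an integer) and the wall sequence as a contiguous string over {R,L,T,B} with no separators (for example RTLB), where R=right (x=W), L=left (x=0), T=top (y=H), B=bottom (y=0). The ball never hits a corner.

Final position: (9,7)
Wall sequence: BLTBR

1. t=3/2 → B at (5/2,0); v=(-1,2)
2. t=5/2 → L at (0,5); v=(1,2)
3. t=3/2 → T at (3/2,8); v=(1,-2)
4. t=4 → B at (11/2,0); v=(1,2)
5. t=7/2 → R at (9,7); v=(-1,2)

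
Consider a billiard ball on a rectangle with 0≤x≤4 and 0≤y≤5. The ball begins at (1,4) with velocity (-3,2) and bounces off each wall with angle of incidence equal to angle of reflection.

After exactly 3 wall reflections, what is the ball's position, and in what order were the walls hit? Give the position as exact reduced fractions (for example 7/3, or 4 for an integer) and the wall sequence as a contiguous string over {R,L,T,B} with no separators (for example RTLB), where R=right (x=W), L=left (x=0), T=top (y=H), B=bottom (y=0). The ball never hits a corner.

1. t=1/3 → L at (0,14/3); v=(3,2)
2. t=1/6 → T at (1/2,5); v=(3,-2)
3. t=7/6 → R at (4,8/3); v=(-3,-2)

Final position: (4,8/3)
Wall sequence: LTR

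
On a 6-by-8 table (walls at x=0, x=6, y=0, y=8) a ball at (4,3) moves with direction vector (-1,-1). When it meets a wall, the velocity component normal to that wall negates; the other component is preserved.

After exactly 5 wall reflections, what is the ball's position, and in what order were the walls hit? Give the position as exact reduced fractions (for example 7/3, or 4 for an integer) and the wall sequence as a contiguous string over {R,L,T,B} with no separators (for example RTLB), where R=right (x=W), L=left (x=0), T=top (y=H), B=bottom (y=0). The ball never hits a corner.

Final position: (0,3)
Wall sequence: BLRTL

1. t=3 → B at (1,0); v=(-1,1)
2. t=1 → L at (0,1); v=(1,1)
3. t=6 → R at (6,7); v=(-1,1)
4. t=1 → T at (5,8); v=(-1,-1)
5. t=5 → L at (0,3); v=(1,-1)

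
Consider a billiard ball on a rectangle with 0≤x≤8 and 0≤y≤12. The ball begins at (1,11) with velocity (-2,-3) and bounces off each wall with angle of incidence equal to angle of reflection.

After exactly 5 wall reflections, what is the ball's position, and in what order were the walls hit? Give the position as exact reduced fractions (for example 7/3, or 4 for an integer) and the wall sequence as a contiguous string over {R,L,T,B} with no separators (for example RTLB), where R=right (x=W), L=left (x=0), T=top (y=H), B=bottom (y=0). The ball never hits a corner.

1. t=1/2 → L at (0,19/2); v=(2,-3)
2. t=19/6 → B at (19/3,0); v=(2,3)
3. t=5/6 → R at (8,5/2); v=(-2,3)
4. t=19/6 → T at (5/3,12); v=(-2,-3)
5. t=5/6 → L at (0,19/2); v=(2,-3)

Final position: (0,19/2)
Wall sequence: LBRTL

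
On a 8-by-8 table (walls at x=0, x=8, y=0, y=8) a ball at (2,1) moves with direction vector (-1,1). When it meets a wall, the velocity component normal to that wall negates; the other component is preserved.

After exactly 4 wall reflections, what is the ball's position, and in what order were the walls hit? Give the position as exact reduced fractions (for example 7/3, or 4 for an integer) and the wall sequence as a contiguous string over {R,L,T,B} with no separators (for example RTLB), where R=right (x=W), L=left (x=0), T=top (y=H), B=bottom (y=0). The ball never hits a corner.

1. t=2 → L at (0,3); v=(1,1)
2. t=5 → T at (5,8); v=(1,-1)
3. t=3 → R at (8,5); v=(-1,-1)
4. t=5 → B at (3,0); v=(-1,1)

Final position: (3,0)
Wall sequence: LTRB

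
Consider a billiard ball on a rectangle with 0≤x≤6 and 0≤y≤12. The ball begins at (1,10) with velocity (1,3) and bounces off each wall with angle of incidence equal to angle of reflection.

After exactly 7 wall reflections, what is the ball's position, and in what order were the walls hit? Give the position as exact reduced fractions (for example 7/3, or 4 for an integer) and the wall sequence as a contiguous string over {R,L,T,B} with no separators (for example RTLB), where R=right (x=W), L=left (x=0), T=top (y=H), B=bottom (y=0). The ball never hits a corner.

Final position: (17/3,12)
Wall sequence: TBRTLBT

1. t=2/3 → T at (5/3,12); v=(1,-3)
2. t=4 → B at (17/3,0); v=(1,3)
3. t=1/3 → R at (6,1); v=(-1,3)
4. t=11/3 → T at (7/3,12); v=(-1,-3)
5. t=7/3 → L at (0,5); v=(1,-3)
6. t=5/3 → B at (5/3,0); v=(1,3)
7. t=4 → T at (17/3,12); v=(1,-3)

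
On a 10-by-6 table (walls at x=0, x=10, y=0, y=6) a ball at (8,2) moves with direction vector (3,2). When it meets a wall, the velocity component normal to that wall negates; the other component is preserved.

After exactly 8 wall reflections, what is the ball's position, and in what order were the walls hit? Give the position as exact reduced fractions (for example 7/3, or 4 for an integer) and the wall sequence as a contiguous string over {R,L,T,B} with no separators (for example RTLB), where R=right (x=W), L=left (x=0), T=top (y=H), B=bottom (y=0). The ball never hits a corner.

1. t=2/3 → R at (10,10/3); v=(-3,2)
2. t=4/3 → T at (6,6); v=(-3,-2)
3. t=2 → L at (0,2); v=(3,-2)
4. t=1 → B at (3,0); v=(3,2)
5. t=7/3 → R at (10,14/3); v=(-3,2)
6. t=2/3 → T at (8,6); v=(-3,-2)
7. t=8/3 → L at (0,2/3); v=(3,-2)
8. t=1/3 → B at (1,0); v=(3,2)

Final position: (1,0)
Wall sequence: RTLBRTLB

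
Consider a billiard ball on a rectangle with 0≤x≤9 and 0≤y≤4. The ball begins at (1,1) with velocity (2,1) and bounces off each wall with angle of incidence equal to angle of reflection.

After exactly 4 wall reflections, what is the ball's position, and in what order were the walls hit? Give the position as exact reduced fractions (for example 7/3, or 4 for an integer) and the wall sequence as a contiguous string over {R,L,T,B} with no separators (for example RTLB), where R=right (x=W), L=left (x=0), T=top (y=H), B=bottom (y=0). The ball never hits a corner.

1. t=3 → T at (7,4); v=(2,-1)
2. t=1 → R at (9,3); v=(-2,-1)
3. t=3 → B at (3,0); v=(-2,1)
4. t=3/2 → L at (0,3/2); v=(2,1)

Final position: (0,3/2)
Wall sequence: TRBL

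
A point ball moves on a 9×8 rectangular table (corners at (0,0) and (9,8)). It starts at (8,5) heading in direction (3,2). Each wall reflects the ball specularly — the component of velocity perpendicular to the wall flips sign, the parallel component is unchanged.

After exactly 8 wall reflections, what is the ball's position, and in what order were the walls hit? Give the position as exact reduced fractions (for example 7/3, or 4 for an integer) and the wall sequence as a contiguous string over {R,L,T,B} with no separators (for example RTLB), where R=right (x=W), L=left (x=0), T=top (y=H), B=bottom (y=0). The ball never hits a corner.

1. t=1/3 → R at (9,17/3); v=(-3,2)
2. t=7/6 → T at (11/2,8); v=(-3,-2)
3. t=11/6 → L at (0,13/3); v=(3,-2)
4. t=13/6 → B at (13/2,0); v=(3,2)
5. t=5/6 → R at (9,5/3); v=(-3,2)
6. t=3 → L at (0,23/3); v=(3,2)
7. t=1/6 → T at (1/2,8); v=(3,-2)
8. t=17/6 → R at (9,7/3); v=(-3,-2)

Final position: (9,7/3)
Wall sequence: RTLBRLTR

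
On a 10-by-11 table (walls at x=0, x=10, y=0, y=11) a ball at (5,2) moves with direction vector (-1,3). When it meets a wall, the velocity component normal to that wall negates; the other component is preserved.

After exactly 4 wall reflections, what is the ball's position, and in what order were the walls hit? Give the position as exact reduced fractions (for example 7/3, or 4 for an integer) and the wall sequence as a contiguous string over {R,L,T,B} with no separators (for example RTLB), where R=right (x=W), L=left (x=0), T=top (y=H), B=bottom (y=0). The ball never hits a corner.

1. t=3 → T at (2,11); v=(-1,-3)
2. t=2 → L at (0,5); v=(1,-3)
3. t=5/3 → B at (5/3,0); v=(1,3)
4. t=11/3 → T at (16/3,11); v=(1,-3)

Final position: (16/3,11)
Wall sequence: TLBT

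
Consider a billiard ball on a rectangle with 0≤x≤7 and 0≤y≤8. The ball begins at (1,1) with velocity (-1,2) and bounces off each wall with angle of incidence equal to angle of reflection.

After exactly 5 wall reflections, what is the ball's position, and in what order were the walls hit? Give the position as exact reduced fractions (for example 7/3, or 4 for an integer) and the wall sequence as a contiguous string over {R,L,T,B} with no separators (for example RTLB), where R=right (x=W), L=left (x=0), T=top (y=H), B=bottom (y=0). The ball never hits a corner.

Final position: (7/2,8)
Wall sequence: LTBRT

1. t=1 → L at (0,3); v=(1,2)
2. t=5/2 → T at (5/2,8); v=(1,-2)
3. t=4 → B at (13/2,0); v=(1,2)
4. t=1/2 → R at (7,1); v=(-1,2)
5. t=7/2 → T at (7/2,8); v=(-1,-2)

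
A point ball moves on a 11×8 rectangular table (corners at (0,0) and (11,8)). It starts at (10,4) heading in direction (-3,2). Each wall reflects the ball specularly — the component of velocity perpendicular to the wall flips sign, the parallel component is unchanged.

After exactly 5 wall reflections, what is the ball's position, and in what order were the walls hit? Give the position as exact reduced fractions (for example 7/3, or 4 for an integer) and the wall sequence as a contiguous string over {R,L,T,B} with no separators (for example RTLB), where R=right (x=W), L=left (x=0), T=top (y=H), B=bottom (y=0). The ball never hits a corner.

Final position: (2,8)
Wall sequence: TLBRT

1. t=2 → T at (4,8); v=(-3,-2)
2. t=4/3 → L at (0,16/3); v=(3,-2)
3. t=8/3 → B at (8,0); v=(3,2)
4. t=1 → R at (11,2); v=(-3,2)
5. t=3 → T at (2,8); v=(-3,-2)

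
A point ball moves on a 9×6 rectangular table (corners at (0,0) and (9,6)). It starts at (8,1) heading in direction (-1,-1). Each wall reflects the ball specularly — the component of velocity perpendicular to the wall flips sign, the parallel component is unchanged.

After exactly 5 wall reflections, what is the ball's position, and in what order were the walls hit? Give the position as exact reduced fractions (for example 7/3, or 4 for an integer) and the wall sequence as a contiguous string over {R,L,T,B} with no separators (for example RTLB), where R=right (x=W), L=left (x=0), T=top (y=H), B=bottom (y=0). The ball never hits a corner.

1. t=1 → B at (7,0); v=(-1,1)
2. t=6 → T at (1,6); v=(-1,-1)
3. t=1 → L at (0,5); v=(1,-1)
4. t=5 → B at (5,0); v=(1,1)
5. t=4 → R at (9,4); v=(-1,1)

Final position: (9,4)
Wall sequence: BTLBR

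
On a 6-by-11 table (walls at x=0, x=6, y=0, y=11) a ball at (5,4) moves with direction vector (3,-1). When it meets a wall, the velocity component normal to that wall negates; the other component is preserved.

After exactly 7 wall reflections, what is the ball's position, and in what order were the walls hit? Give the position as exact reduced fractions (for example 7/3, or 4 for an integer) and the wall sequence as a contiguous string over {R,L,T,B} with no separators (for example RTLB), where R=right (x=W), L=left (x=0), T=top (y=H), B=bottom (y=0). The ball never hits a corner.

Final position: (0,19/3)
Wall sequence: RLBRLRL

1. t=1/3 → R at (6,11/3); v=(-3,-1)
2. t=2 → L at (0,5/3); v=(3,-1)
3. t=5/3 → B at (5,0); v=(3,1)
4. t=1/3 → R at (6,1/3); v=(-3,1)
5. t=2 → L at (0,7/3); v=(3,1)
6. t=2 → R at (6,13/3); v=(-3,1)
7. t=2 → L at (0,19/3); v=(3,1)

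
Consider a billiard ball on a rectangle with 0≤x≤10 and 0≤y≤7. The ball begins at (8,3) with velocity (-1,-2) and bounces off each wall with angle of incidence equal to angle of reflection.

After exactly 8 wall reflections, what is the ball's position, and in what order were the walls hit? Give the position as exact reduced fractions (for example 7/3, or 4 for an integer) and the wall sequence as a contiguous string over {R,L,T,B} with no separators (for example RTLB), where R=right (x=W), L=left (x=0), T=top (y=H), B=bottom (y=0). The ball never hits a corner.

Final position: (9,7)
Wall sequence: BTLBTBRT

1. t=3/2 → B at (13/2,0); v=(-1,2)
2. t=7/2 → T at (3,7); v=(-1,-2)
3. t=3 → L at (0,1); v=(1,-2)
4. t=1/2 → B at (1/2,0); v=(1,2)
5. t=7/2 → T at (4,7); v=(1,-2)
6. t=7/2 → B at (15/2,0); v=(1,2)
7. t=5/2 → R at (10,5); v=(-1,2)
8. t=1 → T at (9,7); v=(-1,-2)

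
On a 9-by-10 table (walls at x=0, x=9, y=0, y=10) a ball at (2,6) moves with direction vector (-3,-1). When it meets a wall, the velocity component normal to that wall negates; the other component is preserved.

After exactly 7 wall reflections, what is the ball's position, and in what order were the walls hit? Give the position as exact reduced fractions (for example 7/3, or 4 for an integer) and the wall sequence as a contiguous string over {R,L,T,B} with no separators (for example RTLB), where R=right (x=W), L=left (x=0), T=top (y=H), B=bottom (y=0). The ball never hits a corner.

Final position: (9,29/3)
Wall sequence: LRBLRLR

1. t=2/3 → L at (0,16/3); v=(3,-1)
2. t=3 → R at (9,7/3); v=(-3,-1)
3. t=7/3 → B at (2,0); v=(-3,1)
4. t=2/3 → L at (0,2/3); v=(3,1)
5. t=3 → R at (9,11/3); v=(-3,1)
6. t=3 → L at (0,20/3); v=(3,1)
7. t=3 → R at (9,29/3); v=(-3,1)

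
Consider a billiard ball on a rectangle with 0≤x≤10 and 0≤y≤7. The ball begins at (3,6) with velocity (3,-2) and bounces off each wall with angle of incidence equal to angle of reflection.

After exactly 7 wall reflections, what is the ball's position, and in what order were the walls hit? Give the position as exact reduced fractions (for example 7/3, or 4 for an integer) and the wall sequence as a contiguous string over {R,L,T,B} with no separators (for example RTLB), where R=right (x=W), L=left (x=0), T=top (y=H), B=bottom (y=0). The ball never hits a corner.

Final position: (0,14/3)
Wall sequence: RBLTRBL

1. t=7/3 → R at (10,4/3); v=(-3,-2)
2. t=2/3 → B at (8,0); v=(-3,2)
3. t=8/3 → L at (0,16/3); v=(3,2)
4. t=5/6 → T at (5/2,7); v=(3,-2)
5. t=5/2 → R at (10,2); v=(-3,-2)
6. t=1 → B at (7,0); v=(-3,2)
7. t=7/3 → L at (0,14/3); v=(3,2)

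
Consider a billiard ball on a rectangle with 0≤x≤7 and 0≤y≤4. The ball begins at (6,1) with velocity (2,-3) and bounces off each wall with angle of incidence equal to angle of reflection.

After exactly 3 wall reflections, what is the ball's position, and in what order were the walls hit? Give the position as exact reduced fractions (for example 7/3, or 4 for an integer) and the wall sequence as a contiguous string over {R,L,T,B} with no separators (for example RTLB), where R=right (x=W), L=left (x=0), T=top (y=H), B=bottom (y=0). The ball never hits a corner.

1. t=1/3 → B at (20/3,0); v=(2,3)
2. t=1/6 → R at (7,1/2); v=(-2,3)
3. t=7/6 → T at (14/3,4); v=(-2,-3)

Final position: (14/3,4)
Wall sequence: BRT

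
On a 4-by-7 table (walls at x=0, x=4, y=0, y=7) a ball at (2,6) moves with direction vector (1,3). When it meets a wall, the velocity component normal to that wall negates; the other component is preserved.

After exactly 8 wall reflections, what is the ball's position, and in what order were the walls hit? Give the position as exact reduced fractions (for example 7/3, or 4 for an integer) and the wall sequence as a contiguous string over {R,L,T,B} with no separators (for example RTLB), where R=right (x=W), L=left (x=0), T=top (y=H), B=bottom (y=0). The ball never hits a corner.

Final position: (4,6)
Wall sequence: TRBTLBTR

1. t=1/3 → T at (7/3,7); v=(1,-3)
2. t=5/3 → R at (4,2); v=(-1,-3)
3. t=2/3 → B at (10/3,0); v=(-1,3)
4. t=7/3 → T at (1,7); v=(-1,-3)
5. t=1 → L at (0,4); v=(1,-3)
6. t=4/3 → B at (4/3,0); v=(1,3)
7. t=7/3 → T at (11/3,7); v=(1,-3)
8. t=1/3 → R at (4,6); v=(-1,-3)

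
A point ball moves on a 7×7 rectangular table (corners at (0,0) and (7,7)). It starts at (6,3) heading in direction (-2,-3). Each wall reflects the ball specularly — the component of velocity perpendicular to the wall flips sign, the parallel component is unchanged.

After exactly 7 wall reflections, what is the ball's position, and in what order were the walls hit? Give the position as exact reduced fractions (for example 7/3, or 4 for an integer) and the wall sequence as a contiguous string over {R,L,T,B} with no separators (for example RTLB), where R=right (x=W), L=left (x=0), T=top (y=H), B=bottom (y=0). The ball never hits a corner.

1. t=1 → B at (4,0); v=(-2,3)
2. t=2 → L at (0,6); v=(2,3)
3. t=1/3 → T at (2/3,7); v=(2,-3)
4. t=7/3 → B at (16/3,0); v=(2,3)
5. t=5/6 → R at (7,5/2); v=(-2,3)
6. t=3/2 → T at (4,7); v=(-2,-3)
7. t=2 → L at (0,1); v=(2,-3)

Final position: (0,1)
Wall sequence: BLTBRTL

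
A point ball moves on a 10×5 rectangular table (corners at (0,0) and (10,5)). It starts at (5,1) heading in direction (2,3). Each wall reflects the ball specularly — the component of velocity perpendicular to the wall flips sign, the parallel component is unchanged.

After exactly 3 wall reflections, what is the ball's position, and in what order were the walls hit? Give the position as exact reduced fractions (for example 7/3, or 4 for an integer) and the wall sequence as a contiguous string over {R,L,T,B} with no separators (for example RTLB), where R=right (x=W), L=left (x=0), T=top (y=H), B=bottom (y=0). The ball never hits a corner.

Final position: (9,0)
Wall sequence: TRB

1. t=4/3 → T at (23/3,5); v=(2,-3)
2. t=7/6 → R at (10,3/2); v=(-2,-3)
3. t=1/2 → B at (9,0); v=(-2,3)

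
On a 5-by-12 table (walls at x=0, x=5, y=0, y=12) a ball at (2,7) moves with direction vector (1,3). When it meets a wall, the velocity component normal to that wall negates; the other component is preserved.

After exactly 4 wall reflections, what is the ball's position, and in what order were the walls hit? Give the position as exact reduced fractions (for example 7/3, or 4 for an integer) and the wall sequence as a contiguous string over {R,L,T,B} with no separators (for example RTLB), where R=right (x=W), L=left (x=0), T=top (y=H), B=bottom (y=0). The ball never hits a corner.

Final position: (0,7)
Wall sequence: TRBL

1. t=5/3 → T at (11/3,12); v=(1,-3)
2. t=4/3 → R at (5,8); v=(-1,-3)
3. t=8/3 → B at (7/3,0); v=(-1,3)
4. t=7/3 → L at (0,7); v=(1,3)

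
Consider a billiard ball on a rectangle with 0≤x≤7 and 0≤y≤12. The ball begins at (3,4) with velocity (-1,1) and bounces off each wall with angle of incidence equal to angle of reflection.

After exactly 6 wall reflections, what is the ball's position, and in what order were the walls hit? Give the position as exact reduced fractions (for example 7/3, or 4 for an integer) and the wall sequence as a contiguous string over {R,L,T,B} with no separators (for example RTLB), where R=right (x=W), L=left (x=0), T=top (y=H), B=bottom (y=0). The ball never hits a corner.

1. t=3 → L at (0,7); v=(1,1)
2. t=5 → T at (5,12); v=(1,-1)
3. t=2 → R at (7,10); v=(-1,-1)
4. t=7 → L at (0,3); v=(1,-1)
5. t=3 → B at (3,0); v=(1,1)
6. t=4 → R at (7,4); v=(-1,1)

Final position: (7,4)
Wall sequence: LTRLBR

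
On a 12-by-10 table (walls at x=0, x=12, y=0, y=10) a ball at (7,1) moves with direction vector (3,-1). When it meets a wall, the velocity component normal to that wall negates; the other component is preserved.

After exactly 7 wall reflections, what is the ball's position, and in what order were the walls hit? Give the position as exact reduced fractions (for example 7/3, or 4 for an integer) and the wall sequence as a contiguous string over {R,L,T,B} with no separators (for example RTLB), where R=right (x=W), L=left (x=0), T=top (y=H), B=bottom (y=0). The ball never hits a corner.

Final position: (12,10/3)
Wall sequence: BRLRTLR

1. t=1 → B at (10,0); v=(3,1)
2. t=2/3 → R at (12,2/3); v=(-3,1)
3. t=4 → L at (0,14/3); v=(3,1)
4. t=4 → R at (12,26/3); v=(-3,1)
5. t=4/3 → T at (8,10); v=(-3,-1)
6. t=8/3 → L at (0,22/3); v=(3,-1)
7. t=4 → R at (12,10/3); v=(-3,-1)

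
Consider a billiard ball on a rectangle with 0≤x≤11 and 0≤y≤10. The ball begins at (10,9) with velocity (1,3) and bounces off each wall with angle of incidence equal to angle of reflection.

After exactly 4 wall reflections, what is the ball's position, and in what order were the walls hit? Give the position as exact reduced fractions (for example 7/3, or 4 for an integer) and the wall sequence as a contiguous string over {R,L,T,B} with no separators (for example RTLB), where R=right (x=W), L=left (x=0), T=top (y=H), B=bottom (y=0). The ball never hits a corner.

1. t=1/3 → T at (31/3,10); v=(1,-3)
2. t=2/3 → R at (11,8); v=(-1,-3)
3. t=8/3 → B at (25/3,0); v=(-1,3)
4. t=10/3 → T at (5,10); v=(-1,-3)

Final position: (5,10)
Wall sequence: TRBT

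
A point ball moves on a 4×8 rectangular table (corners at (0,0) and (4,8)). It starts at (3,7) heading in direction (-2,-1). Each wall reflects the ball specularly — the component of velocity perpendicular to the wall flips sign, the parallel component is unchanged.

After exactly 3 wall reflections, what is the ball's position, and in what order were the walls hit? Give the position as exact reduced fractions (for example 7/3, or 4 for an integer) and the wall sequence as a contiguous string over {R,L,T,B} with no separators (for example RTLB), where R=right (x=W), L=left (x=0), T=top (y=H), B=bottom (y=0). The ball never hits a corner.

1. t=3/2 → L at (0,11/2); v=(2,-1)
2. t=2 → R at (4,7/2); v=(-2,-1)
3. t=2 → L at (0,3/2); v=(2,-1)

Final position: (0,3/2)
Wall sequence: LRL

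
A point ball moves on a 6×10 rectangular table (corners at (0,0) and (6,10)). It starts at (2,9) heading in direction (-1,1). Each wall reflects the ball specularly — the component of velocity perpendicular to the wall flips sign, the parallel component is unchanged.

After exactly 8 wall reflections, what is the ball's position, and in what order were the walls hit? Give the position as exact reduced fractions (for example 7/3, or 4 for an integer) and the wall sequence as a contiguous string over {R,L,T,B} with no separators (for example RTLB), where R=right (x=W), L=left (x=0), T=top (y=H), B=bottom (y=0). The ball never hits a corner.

1. t=1 → T at (1,10); v=(-1,-1)
2. t=1 → L at (0,9); v=(1,-1)
3. t=6 → R at (6,3); v=(-1,-1)
4. t=3 → B at (3,0); v=(-1,1)
5. t=3 → L at (0,3); v=(1,1)
6. t=6 → R at (6,9); v=(-1,1)
7. t=1 → T at (5,10); v=(-1,-1)
8. t=5 → L at (0,5); v=(1,-1)

Final position: (0,5)
Wall sequence: TLRBLRTL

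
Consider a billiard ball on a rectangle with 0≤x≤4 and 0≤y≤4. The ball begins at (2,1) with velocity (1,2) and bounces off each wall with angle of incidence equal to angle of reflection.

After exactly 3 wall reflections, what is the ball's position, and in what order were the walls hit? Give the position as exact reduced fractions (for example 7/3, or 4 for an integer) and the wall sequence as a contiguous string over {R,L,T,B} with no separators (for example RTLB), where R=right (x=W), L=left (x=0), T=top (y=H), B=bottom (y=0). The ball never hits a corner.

Final position: (5/2,0)
Wall sequence: TRB

1. t=3/2 → T at (7/2,4); v=(1,-2)
2. t=1/2 → R at (4,3); v=(-1,-2)
3. t=3/2 → B at (5/2,0); v=(-1,2)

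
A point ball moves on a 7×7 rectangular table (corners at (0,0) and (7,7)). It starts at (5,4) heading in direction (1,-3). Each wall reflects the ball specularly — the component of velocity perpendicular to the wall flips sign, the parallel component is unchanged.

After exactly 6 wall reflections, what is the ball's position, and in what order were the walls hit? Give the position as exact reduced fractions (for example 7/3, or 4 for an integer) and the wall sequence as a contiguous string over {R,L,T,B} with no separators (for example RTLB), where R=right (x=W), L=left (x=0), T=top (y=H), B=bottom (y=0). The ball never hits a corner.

1. t=4/3 → B at (19/3,0); v=(1,3)
2. t=2/3 → R at (7,2); v=(-1,3)
3. t=5/3 → T at (16/3,7); v=(-1,-3)
4. t=7/3 → B at (3,0); v=(-1,3)
5. t=7/3 → T at (2/3,7); v=(-1,-3)
6. t=2/3 → L at (0,5); v=(1,-3)

Final position: (0,5)
Wall sequence: BRTBTL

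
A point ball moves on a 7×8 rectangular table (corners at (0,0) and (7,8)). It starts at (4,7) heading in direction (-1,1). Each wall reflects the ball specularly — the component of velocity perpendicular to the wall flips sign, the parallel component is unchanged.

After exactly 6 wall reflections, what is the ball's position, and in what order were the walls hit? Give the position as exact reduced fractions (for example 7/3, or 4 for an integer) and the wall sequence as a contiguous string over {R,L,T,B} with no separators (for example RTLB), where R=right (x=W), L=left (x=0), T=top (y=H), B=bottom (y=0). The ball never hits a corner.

1. t=1 → T at (3,8); v=(-1,-1)
2. t=3 → L at (0,5); v=(1,-1)
3. t=5 → B at (5,0); v=(1,1)
4. t=2 → R at (7,2); v=(-1,1)
5. t=6 → T at (1,8); v=(-1,-1)
6. t=1 → L at (0,7); v=(1,-1)

Final position: (0,7)
Wall sequence: TLBRTL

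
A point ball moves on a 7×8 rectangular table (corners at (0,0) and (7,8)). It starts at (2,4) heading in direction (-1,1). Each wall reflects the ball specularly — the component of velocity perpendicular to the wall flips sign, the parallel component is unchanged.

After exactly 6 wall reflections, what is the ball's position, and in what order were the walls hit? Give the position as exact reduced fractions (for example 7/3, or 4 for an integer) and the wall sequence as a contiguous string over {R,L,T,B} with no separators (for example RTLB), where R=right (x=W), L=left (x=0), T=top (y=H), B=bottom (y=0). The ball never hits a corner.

1. t=2 → L at (0,6); v=(1,1)
2. t=2 → T at (2,8); v=(1,-1)
3. t=5 → R at (7,3); v=(-1,-1)
4. t=3 → B at (4,0); v=(-1,1)
5. t=4 → L at (0,4); v=(1,1)
6. t=4 → T at (4,8); v=(1,-1)

Final position: (4,8)
Wall sequence: LTRBLT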